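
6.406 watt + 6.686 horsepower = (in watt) 4992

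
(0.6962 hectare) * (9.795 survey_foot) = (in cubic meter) 2.079e+04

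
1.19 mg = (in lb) 2.624e-06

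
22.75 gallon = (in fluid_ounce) 2912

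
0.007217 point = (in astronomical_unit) 1.702e-17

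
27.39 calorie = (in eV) 7.153e+20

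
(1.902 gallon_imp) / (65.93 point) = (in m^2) 0.3718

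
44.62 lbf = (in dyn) 1.985e+07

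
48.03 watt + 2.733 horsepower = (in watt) 2086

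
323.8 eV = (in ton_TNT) 1.24e-26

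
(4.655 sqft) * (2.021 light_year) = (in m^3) 8.269e+15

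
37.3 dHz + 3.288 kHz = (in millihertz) 3.292e+06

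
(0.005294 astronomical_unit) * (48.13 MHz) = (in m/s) 3.812e+16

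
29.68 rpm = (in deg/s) 178.1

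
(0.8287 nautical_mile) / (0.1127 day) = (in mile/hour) 0.3526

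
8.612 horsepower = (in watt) 6422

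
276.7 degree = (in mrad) 4829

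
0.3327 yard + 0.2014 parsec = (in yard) 6.796e+15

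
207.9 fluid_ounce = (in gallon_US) 1.624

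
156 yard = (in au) 9.535e-10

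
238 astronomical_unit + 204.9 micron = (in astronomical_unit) 238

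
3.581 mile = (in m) 5763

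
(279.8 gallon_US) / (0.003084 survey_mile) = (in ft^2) 2.297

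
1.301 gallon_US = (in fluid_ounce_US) 166.5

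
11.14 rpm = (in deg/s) 66.84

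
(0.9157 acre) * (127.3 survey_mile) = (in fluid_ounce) 2.567e+13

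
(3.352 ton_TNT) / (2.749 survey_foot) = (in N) 1.674e+10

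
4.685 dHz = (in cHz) 46.85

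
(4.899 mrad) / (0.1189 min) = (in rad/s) 0.0006867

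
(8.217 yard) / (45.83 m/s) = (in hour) 4.554e-05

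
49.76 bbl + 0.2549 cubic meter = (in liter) 8166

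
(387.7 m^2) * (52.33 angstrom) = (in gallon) 0.000536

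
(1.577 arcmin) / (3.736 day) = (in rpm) 1.357e-08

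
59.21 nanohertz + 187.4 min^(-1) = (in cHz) 312.3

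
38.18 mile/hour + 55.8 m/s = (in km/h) 262.3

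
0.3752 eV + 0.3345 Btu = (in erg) 3.529e+09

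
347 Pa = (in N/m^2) 347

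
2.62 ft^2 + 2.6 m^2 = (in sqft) 30.61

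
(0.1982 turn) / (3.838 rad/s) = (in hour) 9.013e-05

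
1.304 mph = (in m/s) 0.5829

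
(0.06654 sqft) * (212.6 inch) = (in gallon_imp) 7.343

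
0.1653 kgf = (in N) 1.621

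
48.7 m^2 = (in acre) 0.01203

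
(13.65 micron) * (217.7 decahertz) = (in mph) 0.06647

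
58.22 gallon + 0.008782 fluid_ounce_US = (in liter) 220.4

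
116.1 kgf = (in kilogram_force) 116.1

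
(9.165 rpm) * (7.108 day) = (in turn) 9.381e+04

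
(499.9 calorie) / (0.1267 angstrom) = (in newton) 1.651e+14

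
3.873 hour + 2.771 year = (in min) 1.457e+06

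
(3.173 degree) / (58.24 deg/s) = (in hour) 1.513e-05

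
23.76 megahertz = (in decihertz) 2.376e+08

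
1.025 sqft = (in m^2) 0.09523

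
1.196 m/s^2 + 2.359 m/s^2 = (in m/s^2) 3.555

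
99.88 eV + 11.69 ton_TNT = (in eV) 3.053e+29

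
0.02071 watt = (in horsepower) 2.777e-05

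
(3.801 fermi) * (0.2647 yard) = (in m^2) 9.2e-16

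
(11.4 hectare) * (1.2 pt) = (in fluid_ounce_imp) 1.699e+06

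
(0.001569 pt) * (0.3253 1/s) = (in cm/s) 1.801e-05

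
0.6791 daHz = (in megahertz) 6.791e-06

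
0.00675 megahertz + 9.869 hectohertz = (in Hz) 7737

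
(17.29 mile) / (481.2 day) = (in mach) 1.966e-06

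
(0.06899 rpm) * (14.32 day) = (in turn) 1423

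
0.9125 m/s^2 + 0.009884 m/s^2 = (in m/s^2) 0.9224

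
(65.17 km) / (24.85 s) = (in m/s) 2623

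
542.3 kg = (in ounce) 1.913e+04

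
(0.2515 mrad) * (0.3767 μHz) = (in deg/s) 5.428e-09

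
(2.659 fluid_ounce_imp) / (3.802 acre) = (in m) 4.91e-09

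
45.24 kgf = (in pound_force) 99.74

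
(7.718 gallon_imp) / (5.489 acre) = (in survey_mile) 9.815e-10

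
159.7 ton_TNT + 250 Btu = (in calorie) 1.597e+11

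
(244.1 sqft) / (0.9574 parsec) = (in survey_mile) 4.77e-19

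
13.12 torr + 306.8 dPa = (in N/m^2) 1780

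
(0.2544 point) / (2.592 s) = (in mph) 7.745e-05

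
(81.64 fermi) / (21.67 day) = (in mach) 1.281e-22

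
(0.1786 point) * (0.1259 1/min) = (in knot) 2.57e-07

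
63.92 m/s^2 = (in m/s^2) 63.92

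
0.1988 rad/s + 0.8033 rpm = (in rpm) 2.702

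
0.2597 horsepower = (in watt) 193.7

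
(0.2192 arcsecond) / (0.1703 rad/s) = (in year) 1.979e-13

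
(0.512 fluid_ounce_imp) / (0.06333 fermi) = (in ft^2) 2.473e+12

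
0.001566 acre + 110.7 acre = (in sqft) 4.822e+06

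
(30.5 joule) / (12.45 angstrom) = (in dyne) 2.45e+15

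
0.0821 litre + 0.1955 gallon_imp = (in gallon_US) 0.2565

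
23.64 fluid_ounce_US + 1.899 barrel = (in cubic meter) 0.3026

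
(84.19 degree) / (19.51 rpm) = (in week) 1.189e-06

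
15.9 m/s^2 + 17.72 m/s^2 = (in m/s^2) 33.62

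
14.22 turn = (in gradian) 5688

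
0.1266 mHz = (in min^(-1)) 0.007596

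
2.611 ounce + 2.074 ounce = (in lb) 0.2928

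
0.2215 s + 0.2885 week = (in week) 0.2885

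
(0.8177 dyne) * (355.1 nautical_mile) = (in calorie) 1.285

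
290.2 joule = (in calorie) 69.36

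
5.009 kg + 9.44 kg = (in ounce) 509.7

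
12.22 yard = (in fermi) 1.117e+16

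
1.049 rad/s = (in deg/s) 60.1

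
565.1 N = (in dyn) 5.651e+07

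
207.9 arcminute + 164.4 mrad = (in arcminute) 773.1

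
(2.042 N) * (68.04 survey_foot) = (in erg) 4.235e+08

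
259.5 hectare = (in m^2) 2.595e+06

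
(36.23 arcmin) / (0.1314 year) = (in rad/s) 2.543e-09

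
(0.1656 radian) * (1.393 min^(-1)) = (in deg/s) 0.2203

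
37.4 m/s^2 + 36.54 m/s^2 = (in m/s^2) 73.94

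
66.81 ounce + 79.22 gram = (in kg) 1.973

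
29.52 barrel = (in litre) 4693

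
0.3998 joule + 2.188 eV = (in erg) 3.998e+06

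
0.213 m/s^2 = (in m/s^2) 0.213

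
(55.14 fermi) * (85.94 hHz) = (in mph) 1.06e-09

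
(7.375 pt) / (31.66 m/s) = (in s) 8.218e-05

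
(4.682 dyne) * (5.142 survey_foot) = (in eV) 4.58e+14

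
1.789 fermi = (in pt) 5.071e-12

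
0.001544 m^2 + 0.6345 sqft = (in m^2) 0.06049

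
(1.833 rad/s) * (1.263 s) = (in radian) 2.315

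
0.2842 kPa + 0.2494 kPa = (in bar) 0.005336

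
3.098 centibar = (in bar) 0.03098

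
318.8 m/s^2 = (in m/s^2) 318.8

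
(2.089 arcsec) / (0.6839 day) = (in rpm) 1.637e-09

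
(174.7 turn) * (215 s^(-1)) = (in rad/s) 2.36e+05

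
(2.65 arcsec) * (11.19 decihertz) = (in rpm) 0.0001373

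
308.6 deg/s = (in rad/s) 5.386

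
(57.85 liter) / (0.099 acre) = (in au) 9.652e-16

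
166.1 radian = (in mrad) 1.661e+05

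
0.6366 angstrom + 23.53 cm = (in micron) 2.353e+05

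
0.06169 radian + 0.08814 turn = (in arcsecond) 1.27e+05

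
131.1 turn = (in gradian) 5.244e+04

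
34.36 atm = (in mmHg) 2.611e+04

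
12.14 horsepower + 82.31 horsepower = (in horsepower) 94.45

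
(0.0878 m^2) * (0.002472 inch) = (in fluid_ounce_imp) 0.194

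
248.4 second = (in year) 7.877e-06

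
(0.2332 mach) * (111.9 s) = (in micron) 8.885e+09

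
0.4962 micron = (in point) 0.001407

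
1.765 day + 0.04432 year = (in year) 0.04916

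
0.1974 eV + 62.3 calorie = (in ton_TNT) 6.23e-08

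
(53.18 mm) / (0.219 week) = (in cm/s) 4.015e-05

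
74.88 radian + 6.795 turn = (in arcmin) 4.042e+05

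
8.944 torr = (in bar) 0.01192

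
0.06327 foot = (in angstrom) 1.928e+08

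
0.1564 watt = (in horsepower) 0.0002097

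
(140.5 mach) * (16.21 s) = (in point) 2.198e+09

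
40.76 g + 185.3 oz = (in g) 5294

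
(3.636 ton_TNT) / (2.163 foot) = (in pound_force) 5.187e+09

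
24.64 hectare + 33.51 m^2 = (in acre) 60.9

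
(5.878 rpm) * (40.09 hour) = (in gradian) 5.656e+06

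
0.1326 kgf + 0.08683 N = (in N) 1.387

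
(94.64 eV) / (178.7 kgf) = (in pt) 2.453e-17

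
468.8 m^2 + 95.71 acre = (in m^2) 3.878e+05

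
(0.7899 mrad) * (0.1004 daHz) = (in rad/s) 0.0007931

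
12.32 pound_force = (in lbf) 12.32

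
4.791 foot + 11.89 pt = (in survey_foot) 4.805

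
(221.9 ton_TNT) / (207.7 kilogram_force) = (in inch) 1.795e+10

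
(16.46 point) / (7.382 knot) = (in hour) 4.247e-07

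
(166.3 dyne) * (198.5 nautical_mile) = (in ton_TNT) 1.461e-07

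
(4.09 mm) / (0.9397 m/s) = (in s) 0.004352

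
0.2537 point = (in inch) 0.003524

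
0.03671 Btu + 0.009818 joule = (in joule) 38.74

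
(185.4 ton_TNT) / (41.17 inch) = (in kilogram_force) 7.564e+10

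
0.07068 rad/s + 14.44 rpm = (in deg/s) 90.69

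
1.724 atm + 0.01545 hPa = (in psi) 25.34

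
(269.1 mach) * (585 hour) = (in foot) 6.331e+11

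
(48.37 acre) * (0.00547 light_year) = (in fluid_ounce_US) 3.425e+23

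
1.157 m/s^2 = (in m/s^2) 1.157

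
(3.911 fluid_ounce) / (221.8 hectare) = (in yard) 5.703e-11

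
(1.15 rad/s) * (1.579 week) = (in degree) 6.292e+07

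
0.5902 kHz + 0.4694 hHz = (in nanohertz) 6.371e+11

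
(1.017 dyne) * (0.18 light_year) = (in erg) 1.732e+17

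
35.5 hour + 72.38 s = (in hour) 35.52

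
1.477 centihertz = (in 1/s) 0.01477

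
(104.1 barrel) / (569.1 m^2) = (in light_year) 3.074e-18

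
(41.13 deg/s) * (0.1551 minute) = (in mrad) 6680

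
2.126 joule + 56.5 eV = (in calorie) 0.5081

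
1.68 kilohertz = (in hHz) 16.8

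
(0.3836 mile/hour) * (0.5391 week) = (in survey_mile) 34.74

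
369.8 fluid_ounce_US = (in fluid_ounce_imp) 384.9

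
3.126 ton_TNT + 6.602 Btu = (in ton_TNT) 3.126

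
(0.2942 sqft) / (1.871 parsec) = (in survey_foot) 1.553e-18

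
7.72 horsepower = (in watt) 5757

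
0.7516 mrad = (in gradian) 0.04785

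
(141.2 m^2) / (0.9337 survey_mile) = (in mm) 93.97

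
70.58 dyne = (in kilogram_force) 7.197e-05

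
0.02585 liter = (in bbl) 0.0001626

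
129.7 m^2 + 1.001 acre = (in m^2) 4181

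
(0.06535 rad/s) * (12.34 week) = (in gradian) 3.105e+07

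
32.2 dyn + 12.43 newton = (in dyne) 1.243e+06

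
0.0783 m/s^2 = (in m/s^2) 0.0783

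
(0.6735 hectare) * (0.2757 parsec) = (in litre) 5.73e+22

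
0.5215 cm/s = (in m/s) 0.005215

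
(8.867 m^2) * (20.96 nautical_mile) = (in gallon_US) 9.093e+07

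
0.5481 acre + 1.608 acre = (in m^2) 8725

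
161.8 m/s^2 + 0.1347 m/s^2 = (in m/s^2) 161.9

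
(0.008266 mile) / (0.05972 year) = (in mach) 2.074e-08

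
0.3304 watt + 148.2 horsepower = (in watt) 1.105e+05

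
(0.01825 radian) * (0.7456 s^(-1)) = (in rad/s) 0.01361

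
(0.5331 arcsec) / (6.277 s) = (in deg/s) 2.359e-05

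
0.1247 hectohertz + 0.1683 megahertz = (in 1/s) 1.683e+05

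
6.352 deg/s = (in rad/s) 0.1109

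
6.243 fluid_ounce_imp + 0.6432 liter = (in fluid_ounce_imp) 28.88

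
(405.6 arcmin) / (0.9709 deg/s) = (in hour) 0.001934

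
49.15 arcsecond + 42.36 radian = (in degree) 2427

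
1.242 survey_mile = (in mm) 1.999e+06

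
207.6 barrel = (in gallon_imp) 7260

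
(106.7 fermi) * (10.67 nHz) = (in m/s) 1.138e-21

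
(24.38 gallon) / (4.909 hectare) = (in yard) 2.056e-06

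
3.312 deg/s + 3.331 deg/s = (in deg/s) 6.643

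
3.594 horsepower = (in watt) 2680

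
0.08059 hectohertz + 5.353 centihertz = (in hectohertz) 0.08113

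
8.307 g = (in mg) 8307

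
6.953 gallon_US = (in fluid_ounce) 890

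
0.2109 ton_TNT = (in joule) 8.824e+08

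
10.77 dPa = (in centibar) 0.001077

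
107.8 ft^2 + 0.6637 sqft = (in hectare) 0.001008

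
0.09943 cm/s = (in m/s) 0.0009943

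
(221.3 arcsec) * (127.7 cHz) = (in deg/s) 0.0785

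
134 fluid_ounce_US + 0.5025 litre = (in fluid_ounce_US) 151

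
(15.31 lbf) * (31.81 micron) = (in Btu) 2.053e-06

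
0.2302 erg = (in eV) 1.437e+11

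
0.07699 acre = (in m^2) 311.6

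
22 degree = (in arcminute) 1320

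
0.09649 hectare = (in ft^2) 1.039e+04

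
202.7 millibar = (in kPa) 20.27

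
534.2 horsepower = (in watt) 3.984e+05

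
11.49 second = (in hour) 0.003192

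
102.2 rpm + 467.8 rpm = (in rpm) 570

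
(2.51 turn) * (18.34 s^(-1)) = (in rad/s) 289.2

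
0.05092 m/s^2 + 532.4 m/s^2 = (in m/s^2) 532.5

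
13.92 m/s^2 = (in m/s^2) 13.92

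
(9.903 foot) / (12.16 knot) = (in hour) 0.000134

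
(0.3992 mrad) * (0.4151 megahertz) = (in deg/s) 9494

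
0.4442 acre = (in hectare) 0.1798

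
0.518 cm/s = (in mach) 1.521e-05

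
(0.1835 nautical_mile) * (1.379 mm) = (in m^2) 0.4686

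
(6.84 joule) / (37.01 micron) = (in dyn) 1.848e+10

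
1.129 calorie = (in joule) 4.724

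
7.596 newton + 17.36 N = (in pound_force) 5.61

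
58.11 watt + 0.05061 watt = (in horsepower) 0.07799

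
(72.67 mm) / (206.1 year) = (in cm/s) 1.118e-09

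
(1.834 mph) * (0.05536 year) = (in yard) 1.565e+06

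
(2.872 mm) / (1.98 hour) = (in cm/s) 4.029e-05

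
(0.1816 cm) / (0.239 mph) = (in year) 5.39e-10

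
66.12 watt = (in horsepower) 0.08867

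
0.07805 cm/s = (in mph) 0.001746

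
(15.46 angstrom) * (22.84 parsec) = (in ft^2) 1.173e+10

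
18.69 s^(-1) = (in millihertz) 1.869e+04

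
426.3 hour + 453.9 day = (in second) 4.075e+07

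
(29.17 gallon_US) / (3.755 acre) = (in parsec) 2.355e-22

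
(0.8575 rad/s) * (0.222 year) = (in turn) 9.555e+05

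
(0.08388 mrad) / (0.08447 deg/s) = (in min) 0.0009483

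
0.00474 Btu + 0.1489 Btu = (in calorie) 38.74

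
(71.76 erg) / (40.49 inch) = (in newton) 6.978e-06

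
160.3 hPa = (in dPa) 1.603e+05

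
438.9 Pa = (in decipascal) 4389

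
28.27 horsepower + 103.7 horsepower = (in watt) 9.841e+04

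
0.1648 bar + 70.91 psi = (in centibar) 505.4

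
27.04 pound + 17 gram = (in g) 1.228e+04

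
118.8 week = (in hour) 1.996e+04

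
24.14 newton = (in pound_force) 5.427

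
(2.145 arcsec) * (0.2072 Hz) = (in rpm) 2.058e-05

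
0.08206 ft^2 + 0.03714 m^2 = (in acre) 1.106e-05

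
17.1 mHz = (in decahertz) 0.00171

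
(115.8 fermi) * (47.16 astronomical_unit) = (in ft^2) 8.794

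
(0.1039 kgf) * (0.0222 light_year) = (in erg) 2.14e+21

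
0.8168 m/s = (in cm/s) 81.68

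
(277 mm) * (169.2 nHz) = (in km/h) 1.687e-07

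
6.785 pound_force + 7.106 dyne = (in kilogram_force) 3.078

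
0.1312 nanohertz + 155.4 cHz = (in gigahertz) 1.554e-09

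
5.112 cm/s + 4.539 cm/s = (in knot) 0.1876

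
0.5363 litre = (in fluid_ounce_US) 18.13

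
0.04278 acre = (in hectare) 0.01731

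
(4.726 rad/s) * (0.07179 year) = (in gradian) 6.812e+08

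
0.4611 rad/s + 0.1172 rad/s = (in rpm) 5.522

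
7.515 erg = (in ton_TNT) 1.796e-16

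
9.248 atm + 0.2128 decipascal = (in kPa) 937.1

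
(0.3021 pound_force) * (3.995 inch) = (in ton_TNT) 3.259e-11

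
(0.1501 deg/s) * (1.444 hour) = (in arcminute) 4.682e+04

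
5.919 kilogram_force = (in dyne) 5.805e+06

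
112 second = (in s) 112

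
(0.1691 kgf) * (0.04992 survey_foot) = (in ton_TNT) 6.031e-12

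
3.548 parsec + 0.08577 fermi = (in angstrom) 1.095e+27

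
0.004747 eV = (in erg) 7.606e-15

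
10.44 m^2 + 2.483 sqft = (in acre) 0.002637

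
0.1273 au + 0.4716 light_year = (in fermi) 4.462e+30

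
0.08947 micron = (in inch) 3.522e-06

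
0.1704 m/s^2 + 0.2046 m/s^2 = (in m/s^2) 0.375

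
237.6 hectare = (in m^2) 2.376e+06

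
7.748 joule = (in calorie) 1.852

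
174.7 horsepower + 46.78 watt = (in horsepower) 174.8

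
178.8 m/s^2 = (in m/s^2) 178.8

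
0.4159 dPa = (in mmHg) 0.000312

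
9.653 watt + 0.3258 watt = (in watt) 9.979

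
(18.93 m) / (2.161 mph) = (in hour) 0.005443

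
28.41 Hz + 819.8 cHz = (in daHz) 3.661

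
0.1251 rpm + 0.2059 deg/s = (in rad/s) 0.01669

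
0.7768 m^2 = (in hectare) 7.768e-05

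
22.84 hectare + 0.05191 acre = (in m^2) 2.286e+05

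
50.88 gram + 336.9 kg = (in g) 3.37e+05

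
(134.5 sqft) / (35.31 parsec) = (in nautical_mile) 6.192e-21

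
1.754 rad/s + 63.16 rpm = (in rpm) 79.91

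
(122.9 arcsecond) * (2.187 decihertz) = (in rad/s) 0.0001303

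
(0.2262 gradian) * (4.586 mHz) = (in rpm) 0.0001556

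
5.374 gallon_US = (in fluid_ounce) 687.9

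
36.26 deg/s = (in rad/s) 0.6329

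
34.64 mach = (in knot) 2.293e+04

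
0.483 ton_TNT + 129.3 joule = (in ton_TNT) 0.483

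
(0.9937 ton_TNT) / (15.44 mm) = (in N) 2.693e+11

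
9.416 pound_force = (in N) 41.88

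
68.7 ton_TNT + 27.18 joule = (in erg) 2.874e+18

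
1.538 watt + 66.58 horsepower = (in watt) 4.965e+04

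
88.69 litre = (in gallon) 23.43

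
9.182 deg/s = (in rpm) 1.53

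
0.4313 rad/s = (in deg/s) 24.71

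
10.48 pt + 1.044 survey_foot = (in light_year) 3.403e-17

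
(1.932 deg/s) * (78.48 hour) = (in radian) 9527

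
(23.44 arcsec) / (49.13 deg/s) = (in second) 0.0001325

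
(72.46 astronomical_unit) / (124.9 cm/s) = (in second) 8.679e+12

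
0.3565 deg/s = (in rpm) 0.05942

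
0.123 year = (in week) 6.414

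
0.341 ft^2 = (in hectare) 3.168e-06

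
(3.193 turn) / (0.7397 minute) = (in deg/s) 25.9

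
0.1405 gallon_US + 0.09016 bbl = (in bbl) 0.09351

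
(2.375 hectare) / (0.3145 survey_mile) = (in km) 0.04692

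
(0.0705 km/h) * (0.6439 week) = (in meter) 7626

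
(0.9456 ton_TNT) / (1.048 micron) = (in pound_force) 8.487e+14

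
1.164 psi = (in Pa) 8025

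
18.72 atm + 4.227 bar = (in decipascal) 2.32e+07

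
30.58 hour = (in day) 1.274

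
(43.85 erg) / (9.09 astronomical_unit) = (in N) 3.225e-18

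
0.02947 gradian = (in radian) 0.0004629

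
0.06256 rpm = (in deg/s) 0.3754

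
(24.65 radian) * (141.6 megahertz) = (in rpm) 3.333e+10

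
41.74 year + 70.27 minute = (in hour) 3.656e+05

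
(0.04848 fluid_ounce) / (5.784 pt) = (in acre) 1.736e-07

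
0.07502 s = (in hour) 2.084e-05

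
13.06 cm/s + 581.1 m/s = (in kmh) 2092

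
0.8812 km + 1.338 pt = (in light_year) 9.314e-14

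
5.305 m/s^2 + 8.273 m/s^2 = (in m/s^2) 13.58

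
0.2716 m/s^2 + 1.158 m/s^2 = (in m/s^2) 1.43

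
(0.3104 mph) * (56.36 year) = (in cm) 2.466e+10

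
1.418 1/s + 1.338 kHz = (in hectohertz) 13.39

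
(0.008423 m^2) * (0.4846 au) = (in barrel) 3.841e+09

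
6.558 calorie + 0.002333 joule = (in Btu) 0.02601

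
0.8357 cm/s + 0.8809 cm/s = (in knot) 0.03337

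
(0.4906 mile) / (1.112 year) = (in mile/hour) 5.036e-05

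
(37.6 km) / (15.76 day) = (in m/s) 0.02761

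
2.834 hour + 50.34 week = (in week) 50.36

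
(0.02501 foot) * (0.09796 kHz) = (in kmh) 2.688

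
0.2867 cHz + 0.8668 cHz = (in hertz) 0.01154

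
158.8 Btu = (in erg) 1.675e+12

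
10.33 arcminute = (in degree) 0.1722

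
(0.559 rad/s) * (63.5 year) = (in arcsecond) 2.309e+14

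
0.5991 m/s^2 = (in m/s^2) 0.5991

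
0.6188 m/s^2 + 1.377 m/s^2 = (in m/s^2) 1.996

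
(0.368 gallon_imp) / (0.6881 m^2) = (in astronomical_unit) 1.625e-14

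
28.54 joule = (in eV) 1.781e+20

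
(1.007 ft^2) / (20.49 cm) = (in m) 0.4566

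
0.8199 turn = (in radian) 5.152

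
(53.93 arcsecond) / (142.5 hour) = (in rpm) 4.867e-09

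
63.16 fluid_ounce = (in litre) 1.868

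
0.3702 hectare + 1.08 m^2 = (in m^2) 3703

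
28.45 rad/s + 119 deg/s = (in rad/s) 30.53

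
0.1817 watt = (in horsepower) 0.0002437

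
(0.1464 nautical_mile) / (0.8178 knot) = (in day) 0.007459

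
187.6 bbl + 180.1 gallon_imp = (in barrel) 192.7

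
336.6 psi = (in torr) 1.741e+04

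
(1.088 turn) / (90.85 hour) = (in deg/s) 0.001198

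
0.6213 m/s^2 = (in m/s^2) 0.6213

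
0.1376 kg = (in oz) 4.854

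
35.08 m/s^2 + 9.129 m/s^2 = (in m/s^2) 44.21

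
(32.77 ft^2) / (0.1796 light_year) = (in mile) 1.113e-18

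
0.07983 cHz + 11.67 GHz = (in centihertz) 1.167e+12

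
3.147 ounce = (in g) 89.22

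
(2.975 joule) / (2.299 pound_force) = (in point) 824.6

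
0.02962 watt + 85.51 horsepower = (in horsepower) 85.51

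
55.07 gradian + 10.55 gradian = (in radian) 1.031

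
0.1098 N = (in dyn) 1.098e+04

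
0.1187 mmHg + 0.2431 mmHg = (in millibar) 0.4824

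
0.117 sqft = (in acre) 2.686e-06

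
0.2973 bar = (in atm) 0.2934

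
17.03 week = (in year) 0.3266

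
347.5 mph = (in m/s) 155.3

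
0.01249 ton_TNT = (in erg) 5.226e+14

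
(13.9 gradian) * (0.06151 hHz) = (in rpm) 12.82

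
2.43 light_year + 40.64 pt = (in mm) 2.299e+19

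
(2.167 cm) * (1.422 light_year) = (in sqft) 3.138e+15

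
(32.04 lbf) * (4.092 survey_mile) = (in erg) 9.386e+12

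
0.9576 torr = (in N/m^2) 127.7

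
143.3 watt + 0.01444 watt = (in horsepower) 0.1922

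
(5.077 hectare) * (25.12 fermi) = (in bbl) 8.022e-09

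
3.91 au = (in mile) 3.635e+08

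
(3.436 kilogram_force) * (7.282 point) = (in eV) 5.403e+17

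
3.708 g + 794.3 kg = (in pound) 1751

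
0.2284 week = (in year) 0.00438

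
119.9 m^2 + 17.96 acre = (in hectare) 7.28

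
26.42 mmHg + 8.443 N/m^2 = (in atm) 0.03485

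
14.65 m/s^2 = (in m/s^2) 14.65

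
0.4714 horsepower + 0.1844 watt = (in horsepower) 0.4716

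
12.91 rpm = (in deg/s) 77.46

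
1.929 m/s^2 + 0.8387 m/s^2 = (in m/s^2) 2.768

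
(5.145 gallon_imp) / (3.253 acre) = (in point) 0.005036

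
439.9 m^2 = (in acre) 0.1087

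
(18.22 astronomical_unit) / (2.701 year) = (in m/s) 3.2e+04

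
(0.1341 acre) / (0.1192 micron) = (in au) 0.03043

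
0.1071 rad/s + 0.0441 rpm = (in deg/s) 6.401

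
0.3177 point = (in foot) 0.0003677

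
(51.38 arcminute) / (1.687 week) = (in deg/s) 8.393e-07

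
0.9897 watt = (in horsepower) 0.001327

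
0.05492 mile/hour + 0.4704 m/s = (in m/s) 0.495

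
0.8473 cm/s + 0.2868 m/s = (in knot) 0.574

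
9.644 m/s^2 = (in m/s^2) 9.644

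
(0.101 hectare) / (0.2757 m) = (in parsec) 1.187e-13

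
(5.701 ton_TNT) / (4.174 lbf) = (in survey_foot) 4.215e+09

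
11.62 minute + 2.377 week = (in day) 16.65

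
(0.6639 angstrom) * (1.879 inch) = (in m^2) 3.169e-12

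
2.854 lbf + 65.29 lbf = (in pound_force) 68.14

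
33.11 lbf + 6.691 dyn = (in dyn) 1.473e+07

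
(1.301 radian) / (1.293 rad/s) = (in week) 1.664e-06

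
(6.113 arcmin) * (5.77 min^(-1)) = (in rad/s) 0.000171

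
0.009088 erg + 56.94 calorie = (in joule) 238.2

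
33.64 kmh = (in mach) 0.02744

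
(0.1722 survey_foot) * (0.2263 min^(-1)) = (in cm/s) 0.0198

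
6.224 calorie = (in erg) 2.604e+08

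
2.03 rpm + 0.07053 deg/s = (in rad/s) 0.2138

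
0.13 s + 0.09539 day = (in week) 0.01363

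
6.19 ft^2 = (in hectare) 5.751e-05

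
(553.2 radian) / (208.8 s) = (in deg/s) 151.8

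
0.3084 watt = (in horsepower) 0.0004136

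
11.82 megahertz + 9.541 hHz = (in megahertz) 11.82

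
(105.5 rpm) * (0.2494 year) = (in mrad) 8.689e+10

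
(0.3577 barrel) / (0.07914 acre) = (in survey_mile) 1.103e-07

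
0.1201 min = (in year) 2.285e-07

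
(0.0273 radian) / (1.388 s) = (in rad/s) 0.01967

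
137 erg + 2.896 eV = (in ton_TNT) 3.274e-15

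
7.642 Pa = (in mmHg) 0.05732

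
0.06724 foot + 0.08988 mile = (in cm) 1.447e+04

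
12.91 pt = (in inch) 0.1793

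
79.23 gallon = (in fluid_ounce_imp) 1.056e+04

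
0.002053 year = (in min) 1079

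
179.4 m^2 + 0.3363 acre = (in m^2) 1540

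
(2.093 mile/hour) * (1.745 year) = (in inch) 2.027e+09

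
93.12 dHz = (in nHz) 9.312e+09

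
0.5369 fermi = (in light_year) 5.675e-32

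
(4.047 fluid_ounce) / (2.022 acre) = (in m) 1.463e-08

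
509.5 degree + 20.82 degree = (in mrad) 9256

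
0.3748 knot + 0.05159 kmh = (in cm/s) 20.71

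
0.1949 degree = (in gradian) 0.2166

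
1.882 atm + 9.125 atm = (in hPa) 1.115e+04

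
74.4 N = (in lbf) 16.73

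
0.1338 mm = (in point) 0.3793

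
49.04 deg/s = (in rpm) 8.173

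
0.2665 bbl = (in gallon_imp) 9.32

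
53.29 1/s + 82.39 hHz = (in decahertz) 829.2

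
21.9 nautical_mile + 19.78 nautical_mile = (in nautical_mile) 41.68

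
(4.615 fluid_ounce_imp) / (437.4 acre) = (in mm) 7.408e-08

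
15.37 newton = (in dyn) 1.537e+06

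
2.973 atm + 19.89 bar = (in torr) 1.718e+04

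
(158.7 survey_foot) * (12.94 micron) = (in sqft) 0.006737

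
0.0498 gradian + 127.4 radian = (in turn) 20.28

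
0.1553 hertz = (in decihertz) 1.553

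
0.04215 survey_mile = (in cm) 6783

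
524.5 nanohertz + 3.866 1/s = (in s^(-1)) 3.866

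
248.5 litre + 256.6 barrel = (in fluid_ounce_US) 1.388e+06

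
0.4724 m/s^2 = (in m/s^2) 0.4724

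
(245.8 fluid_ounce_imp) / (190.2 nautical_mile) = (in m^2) 1.983e-08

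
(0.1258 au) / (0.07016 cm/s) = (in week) 4.435e+07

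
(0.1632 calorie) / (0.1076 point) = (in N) 1.799e+04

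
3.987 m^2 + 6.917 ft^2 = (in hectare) 0.000463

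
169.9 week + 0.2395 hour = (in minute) 1.713e+06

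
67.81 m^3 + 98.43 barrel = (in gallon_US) 2.205e+04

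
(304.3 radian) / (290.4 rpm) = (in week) 1.654e-05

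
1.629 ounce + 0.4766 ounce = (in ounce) 2.106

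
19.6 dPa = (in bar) 1.96e-05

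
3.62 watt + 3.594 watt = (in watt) 7.214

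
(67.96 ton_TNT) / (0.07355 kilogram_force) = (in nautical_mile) 2.129e+08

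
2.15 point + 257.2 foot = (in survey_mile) 0.04871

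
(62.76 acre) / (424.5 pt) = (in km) 1696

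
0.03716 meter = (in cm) 3.716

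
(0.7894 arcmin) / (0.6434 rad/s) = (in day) 4.131e-09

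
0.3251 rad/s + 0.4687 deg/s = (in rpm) 3.183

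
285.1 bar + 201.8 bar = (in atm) 480.5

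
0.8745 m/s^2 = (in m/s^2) 0.8745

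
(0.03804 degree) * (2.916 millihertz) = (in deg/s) 0.0001109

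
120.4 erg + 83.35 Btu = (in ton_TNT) 2.102e-05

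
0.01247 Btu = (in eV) 8.212e+19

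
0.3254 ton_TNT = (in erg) 1.361e+16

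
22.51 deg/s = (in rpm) 3.752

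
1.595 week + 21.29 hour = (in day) 12.05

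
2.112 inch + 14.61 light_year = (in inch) 5.442e+18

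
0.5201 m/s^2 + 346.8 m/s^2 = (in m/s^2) 347.3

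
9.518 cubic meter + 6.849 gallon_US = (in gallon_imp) 2099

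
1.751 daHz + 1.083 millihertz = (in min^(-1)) 1051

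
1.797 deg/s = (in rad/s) 0.03136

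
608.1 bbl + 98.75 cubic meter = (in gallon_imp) 4.299e+04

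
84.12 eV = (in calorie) 3.221e-18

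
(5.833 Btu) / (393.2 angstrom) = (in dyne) 1.565e+16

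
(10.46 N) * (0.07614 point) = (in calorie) 6.715e-05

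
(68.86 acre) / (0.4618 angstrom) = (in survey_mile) 3.75e+12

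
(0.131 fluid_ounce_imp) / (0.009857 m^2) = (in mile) 2.346e-07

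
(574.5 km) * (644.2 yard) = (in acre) 8.362e+04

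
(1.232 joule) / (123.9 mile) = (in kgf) 6.3e-07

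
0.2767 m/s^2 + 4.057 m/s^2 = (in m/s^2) 4.334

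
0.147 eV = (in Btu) 2.232e-23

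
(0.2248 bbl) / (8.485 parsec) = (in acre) 3.373e-23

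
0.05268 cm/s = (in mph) 0.001178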